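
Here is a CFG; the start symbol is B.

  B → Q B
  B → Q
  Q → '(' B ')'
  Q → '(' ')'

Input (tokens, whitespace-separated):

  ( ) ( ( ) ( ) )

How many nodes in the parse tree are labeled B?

[B [Q ( )] [B [Q ( [B [Q ( )] [B [Q ( )]]] )]]]

4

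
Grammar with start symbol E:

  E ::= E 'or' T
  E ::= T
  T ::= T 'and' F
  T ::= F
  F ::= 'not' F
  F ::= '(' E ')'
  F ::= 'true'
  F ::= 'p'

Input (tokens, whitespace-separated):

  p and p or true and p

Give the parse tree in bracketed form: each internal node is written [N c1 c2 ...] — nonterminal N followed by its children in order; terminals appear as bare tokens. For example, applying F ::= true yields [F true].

[E [E [T [T [F p]] and [F p]]] or [T [T [F true]] and [F p]]]

E
E or T
T or T
T and F or T
F and F or T
p and F or T
p and p or T
p and p or T and F
p and p or F and F
p and p or true and F
p and p or true and p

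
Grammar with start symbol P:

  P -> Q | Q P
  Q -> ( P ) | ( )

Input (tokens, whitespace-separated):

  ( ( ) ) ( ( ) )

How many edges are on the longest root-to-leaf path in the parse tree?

[P [Q ( [P [Q ( )]] )] [P [Q ( [P [Q ( )]] )]]]

5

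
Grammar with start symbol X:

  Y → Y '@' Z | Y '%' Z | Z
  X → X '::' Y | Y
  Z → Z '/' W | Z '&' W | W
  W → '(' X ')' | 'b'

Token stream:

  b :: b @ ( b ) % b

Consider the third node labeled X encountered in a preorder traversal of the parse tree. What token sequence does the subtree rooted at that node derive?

b

[X [X [Y [Z [W b]]]] :: [Y [Y [Y [Z [W b]]] @ [Z [W ( [X [Y [Z [W b]]]] )]]] % [Z [W b]]]]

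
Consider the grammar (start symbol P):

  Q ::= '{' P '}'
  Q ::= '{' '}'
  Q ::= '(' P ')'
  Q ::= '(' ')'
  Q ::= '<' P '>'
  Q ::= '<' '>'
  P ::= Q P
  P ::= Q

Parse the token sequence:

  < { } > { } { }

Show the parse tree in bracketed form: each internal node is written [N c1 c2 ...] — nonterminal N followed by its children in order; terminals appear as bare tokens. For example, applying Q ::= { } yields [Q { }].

P
Q P
< P > P
< Q > P
< { } > P
< { } > Q P
< { } > { } P
< { } > { } Q
< { } > { } { }

[P [Q < [P [Q { }]] >] [P [Q { }] [P [Q { }]]]]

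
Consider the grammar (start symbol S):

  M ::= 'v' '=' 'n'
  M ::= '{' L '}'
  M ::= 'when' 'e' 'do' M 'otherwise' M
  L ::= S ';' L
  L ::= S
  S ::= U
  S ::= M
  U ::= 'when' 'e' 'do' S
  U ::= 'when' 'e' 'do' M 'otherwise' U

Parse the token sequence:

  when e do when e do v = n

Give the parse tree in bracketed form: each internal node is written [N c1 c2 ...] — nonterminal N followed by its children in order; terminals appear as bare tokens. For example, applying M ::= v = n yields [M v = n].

[S [U when e do [S [U when e do [S [M v = n]]]]]]

S
U
when e do S
when e do U
when e do when e do S
when e do when e do M
when e do when e do v = n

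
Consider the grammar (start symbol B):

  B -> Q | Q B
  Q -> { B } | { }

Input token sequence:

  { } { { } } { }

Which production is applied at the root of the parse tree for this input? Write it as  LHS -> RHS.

B -> Q B

[B [Q { }] [B [Q { [B [Q { }]] }] [B [Q { }]]]]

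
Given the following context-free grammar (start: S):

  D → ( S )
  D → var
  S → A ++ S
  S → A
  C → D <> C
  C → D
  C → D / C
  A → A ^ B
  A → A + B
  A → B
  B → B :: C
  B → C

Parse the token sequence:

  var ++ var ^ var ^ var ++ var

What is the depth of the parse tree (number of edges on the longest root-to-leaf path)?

[S [A [B [C [D var]]]] ++ [S [A [A [A [B [C [D var]]]] ^ [B [C [D var]]]] ^ [B [C [D var]]]] ++ [S [A [B [C [D var]]]]]]]

8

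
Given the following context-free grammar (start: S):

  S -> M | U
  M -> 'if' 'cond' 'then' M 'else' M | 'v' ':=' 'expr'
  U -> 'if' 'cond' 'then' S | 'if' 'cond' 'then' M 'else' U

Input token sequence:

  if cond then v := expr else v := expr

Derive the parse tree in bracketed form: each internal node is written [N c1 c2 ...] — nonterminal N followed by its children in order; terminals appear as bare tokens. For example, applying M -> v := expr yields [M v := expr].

S
M
if cond then M else M
if cond then v := expr else M
if cond then v := expr else v := expr

[S [M if cond then [M v := expr] else [M v := expr]]]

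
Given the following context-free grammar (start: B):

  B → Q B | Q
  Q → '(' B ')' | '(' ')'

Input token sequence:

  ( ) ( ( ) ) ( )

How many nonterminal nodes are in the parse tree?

[B [Q ( )] [B [Q ( [B [Q ( )]] )] [B [Q ( )]]]]

8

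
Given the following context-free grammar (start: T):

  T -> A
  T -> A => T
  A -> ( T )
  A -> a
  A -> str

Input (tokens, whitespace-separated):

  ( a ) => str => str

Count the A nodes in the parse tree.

[T [A ( [T [A a]] )] => [T [A str] => [T [A str]]]]

4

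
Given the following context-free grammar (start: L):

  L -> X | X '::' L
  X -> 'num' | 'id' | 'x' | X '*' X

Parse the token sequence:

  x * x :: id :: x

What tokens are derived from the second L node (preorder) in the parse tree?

[L [X [X x] * [X x]] :: [L [X id] :: [L [X x]]]]

id :: x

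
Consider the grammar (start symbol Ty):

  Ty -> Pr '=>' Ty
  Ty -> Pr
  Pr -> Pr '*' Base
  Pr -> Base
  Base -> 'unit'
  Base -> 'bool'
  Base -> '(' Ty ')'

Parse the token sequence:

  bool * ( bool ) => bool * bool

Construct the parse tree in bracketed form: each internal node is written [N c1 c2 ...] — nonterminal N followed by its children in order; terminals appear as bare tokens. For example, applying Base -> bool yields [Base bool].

Ty
Pr => Ty
Pr * Base => Ty
Base * Base => Ty
bool * Base => Ty
bool * ( Ty ) => Ty
bool * ( Pr ) => Ty
bool * ( Base ) => Ty
bool * ( bool ) => Ty
bool * ( bool ) => Pr
bool * ( bool ) => Pr * Base
bool * ( bool ) => Base * Base
bool * ( bool ) => bool * Base
bool * ( bool ) => bool * bool

[Ty [Pr [Pr [Base bool]] * [Base ( [Ty [Pr [Base bool]]] )]] => [Ty [Pr [Pr [Base bool]] * [Base bool]]]]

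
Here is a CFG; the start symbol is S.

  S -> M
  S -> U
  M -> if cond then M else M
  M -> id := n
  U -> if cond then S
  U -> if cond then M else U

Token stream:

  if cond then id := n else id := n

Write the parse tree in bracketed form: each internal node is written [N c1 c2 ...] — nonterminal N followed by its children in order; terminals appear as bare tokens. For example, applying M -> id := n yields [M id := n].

S
M
if cond then M else M
if cond then id := n else M
if cond then id := n else id := n

[S [M if cond then [M id := n] else [M id := n]]]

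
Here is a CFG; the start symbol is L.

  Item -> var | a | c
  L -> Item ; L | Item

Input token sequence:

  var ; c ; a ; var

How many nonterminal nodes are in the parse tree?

[L [Item var] ; [L [Item c] ; [L [Item a] ; [L [Item var]]]]]

8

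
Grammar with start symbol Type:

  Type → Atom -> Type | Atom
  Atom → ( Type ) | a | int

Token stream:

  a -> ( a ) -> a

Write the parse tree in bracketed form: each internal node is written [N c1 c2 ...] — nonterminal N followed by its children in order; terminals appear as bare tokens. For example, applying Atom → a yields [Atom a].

[Type [Atom a] -> [Type [Atom ( [Type [Atom a]] )] -> [Type [Atom a]]]]

Type
Atom -> Type
a -> Type
a -> Atom -> Type
a -> ( Type ) -> Type
a -> ( Atom ) -> Type
a -> ( a ) -> Type
a -> ( a ) -> Atom
a -> ( a ) -> a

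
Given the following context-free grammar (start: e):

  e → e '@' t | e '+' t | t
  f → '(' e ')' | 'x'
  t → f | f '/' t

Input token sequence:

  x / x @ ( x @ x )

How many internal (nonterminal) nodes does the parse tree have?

14

[e [e [t [f x] / [t [f x]]]] @ [t [f ( [e [e [t [f x]]] @ [t [f x]]] )]]]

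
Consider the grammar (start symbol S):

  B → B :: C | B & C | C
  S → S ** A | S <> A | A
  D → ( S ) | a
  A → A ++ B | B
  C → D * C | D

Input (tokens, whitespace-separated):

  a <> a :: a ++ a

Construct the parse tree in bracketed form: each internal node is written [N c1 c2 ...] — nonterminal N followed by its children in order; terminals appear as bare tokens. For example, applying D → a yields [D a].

[S [S [A [B [C [D a]]]]] <> [A [A [B [B [C [D a]]] :: [C [D a]]]] ++ [B [C [D a]]]]]

S
S <> A
A <> A
B <> A
C <> A
D <> A
a <> A
a <> A ++ B
a <> B ++ B
a <> B :: C ++ B
a <> C :: C ++ B
a <> D :: C ++ B
a <> a :: C ++ B
a <> a :: D ++ B
a <> a :: a ++ B
a <> a :: a ++ C
a <> a :: a ++ D
a <> a :: a ++ a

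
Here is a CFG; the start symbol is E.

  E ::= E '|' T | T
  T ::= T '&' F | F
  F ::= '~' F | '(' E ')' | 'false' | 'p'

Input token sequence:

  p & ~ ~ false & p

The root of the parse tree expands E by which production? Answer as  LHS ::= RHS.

E ::= T

[E [T [T [T [F p]] & [F ~ [F ~ [F false]]]] & [F p]]]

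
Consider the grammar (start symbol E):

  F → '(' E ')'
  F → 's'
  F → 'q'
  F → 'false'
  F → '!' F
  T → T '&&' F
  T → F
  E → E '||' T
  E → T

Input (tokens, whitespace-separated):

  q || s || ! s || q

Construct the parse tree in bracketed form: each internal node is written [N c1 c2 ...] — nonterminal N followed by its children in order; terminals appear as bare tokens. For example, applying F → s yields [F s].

[E [E [E [E [T [F q]]] || [T [F s]]] || [T [F ! [F s]]]] || [T [F q]]]

E
E || T
E || T || T
E || T || T || T
T || T || T || T
F || T || T || T
q || T || T || T
q || F || T || T
q || s || T || T
q || s || F || T
q || s || ! F || T
q || s || ! s || T
q || s || ! s || F
q || s || ! s || q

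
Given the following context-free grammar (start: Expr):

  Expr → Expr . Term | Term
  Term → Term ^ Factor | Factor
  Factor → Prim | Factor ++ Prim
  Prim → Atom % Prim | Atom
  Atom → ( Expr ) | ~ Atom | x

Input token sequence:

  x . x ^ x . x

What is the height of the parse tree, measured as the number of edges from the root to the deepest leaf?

7

[Expr [Expr [Expr [Term [Factor [Prim [Atom x]]]]] . [Term [Term [Factor [Prim [Atom x]]]] ^ [Factor [Prim [Atom x]]]]] . [Term [Factor [Prim [Atom x]]]]]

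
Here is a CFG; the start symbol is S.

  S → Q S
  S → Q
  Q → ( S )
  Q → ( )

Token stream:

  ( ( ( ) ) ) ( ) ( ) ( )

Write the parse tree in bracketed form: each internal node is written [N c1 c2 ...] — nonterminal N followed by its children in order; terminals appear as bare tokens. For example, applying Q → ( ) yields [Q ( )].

[S [Q ( [S [Q ( [S [Q ( )]] )]] )] [S [Q ( )] [S [Q ( )] [S [Q ( )]]]]]

S
Q S
( S ) S
( Q ) S
( ( S ) ) S
( ( Q ) ) S
( ( ( ) ) ) S
( ( ( ) ) ) Q S
( ( ( ) ) ) ( ) S
( ( ( ) ) ) ( ) Q S
( ( ( ) ) ) ( ) ( ) S
( ( ( ) ) ) ( ) ( ) Q
( ( ( ) ) ) ( ) ( ) ( )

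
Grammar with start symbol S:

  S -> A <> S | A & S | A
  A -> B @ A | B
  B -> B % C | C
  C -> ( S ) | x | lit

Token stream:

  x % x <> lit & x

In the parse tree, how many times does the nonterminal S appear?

[S [A [B [B [C x]] % [C x]]] <> [S [A [B [C lit]]] & [S [A [B [C x]]]]]]

3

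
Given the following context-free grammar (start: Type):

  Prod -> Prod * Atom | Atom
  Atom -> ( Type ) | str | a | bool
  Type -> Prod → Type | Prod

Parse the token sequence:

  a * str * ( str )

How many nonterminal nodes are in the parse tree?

[Type [Prod [Prod [Prod [Atom a]] * [Atom str]] * [Atom ( [Type [Prod [Atom str]]] )]]]

10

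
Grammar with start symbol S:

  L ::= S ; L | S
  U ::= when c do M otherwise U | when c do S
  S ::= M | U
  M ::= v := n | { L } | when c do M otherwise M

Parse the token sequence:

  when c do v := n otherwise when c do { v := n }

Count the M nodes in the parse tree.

3

[S [U when c do [M v := n] otherwise [U when c do [S [M { [L [S [M v := n]]] }]]]]]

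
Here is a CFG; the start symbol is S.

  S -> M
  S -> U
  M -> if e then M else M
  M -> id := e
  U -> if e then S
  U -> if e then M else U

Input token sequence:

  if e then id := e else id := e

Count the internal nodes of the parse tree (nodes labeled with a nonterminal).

4

[S [M if e then [M id := e] else [M id := e]]]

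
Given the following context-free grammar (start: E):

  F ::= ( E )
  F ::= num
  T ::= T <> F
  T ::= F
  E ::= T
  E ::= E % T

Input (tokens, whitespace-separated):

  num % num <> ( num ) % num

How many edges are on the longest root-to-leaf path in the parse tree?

[E [E [E [T [F num]]] % [T [T [F num]] <> [F ( [E [T [F num]]] )]]] % [T [F num]]]

7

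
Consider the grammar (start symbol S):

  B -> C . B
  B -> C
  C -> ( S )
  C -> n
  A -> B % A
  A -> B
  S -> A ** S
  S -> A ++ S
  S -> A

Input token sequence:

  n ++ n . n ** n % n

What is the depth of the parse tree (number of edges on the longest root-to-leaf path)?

[S [A [B [C n]]] ++ [S [A [B [C n] . [B [C n]]]] ** [S [A [B [C n]] % [A [B [C n]]]]]]]

7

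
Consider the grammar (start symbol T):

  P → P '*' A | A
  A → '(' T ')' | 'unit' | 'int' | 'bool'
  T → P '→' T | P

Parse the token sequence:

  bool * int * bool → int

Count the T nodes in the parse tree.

2

[T [P [P [P [A bool]] * [A int]] * [A bool]] → [T [P [A int]]]]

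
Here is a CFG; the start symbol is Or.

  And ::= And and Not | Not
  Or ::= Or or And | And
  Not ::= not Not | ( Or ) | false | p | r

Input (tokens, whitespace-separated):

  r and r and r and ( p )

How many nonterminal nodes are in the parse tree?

12

[Or [And [And [And [And [Not r]] and [Not r]] and [Not r]] and [Not ( [Or [And [Not p]]] )]]]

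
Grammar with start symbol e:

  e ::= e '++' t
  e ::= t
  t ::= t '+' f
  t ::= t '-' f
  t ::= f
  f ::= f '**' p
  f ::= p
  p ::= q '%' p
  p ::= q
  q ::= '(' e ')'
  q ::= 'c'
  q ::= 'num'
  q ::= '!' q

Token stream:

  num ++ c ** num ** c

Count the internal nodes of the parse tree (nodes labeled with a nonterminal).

[e [e [t [f [p [q num]]]]] ++ [t [f [f [f [p [q c]]] ** [p [q num]]] ** [p [q c]]]]]

16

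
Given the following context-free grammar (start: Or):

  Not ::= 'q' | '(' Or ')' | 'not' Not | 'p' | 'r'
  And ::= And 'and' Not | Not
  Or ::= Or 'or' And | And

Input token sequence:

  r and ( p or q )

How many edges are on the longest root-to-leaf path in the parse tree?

7

[Or [And [And [Not r]] and [Not ( [Or [Or [And [Not p]]] or [And [Not q]]] )]]]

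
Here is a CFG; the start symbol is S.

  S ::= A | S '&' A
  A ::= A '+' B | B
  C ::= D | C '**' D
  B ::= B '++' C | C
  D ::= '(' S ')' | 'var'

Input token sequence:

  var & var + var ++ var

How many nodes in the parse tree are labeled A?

[S [S [A [B [C [D var]]]]] & [A [A [B [C [D var]]]] + [B [B [C [D var]]] ++ [C [D var]]]]]

3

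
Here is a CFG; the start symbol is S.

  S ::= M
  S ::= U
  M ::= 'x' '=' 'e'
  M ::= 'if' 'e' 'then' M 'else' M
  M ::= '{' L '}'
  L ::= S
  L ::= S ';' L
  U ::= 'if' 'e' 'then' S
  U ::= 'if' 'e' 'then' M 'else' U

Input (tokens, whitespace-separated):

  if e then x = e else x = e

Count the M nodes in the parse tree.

[S [M if e then [M x = e] else [M x = e]]]

3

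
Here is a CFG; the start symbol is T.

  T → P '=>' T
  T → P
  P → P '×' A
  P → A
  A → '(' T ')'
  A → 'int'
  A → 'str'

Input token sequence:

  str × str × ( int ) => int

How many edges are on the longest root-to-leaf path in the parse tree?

[T [P [P [P [A str]] × [A str]] × [A ( [T [P [A int]]] )]] => [T [P [A int]]]]

6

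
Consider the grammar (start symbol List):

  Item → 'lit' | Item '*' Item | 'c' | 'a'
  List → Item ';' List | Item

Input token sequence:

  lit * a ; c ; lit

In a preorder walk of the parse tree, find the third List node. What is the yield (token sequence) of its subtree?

lit

[List [Item [Item lit] * [Item a]] ; [List [Item c] ; [List [Item lit]]]]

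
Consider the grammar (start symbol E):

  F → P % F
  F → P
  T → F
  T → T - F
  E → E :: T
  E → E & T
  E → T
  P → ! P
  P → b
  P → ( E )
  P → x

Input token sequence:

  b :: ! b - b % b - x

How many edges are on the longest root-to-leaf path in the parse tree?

[E [E [T [F [P b]]]] :: [T [T [T [F [P ! [P b]]]] - [F [P b] % [F [P b]]]] - [F [P x]]]]

7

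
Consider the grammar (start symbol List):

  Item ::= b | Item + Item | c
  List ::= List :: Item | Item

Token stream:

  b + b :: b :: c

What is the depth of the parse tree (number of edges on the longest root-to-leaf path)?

[List [List [List [Item [Item b] + [Item b]]] :: [Item b]] :: [Item c]]

5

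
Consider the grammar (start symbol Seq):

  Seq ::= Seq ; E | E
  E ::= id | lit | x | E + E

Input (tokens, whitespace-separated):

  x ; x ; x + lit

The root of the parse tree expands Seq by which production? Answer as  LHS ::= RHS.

[Seq [Seq [Seq [E x]] ; [E x]] ; [E [E x] + [E lit]]]

Seq ::= Seq ; E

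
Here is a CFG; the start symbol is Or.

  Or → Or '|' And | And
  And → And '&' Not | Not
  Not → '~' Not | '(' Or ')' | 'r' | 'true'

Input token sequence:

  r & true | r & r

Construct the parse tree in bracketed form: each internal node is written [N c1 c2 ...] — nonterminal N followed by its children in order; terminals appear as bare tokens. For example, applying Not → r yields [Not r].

Or
Or | And
And | And
And & Not | And
Not & Not | And
r & Not | And
r & true | And
r & true | And & Not
r & true | Not & Not
r & true | r & Not
r & true | r & r

[Or [Or [And [And [Not r]] & [Not true]]] | [And [And [Not r]] & [Not r]]]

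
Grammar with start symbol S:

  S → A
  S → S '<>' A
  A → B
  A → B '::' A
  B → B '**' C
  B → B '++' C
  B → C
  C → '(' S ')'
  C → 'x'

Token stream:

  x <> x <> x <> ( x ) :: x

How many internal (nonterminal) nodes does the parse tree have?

[S [S [S [S [A [B [C x]]]] <> [A [B [C x]]]] <> [A [B [C x]]]] <> [A [B [C ( [S [A [B [C x]]]] )]] :: [A [B [C x]]]]]

23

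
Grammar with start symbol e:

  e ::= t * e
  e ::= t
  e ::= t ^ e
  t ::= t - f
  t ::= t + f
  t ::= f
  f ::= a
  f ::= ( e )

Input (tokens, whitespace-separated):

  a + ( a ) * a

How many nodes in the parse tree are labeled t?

4

[e [t [t [f a]] + [f ( [e [t [f a]]] )]] * [e [t [f a]]]]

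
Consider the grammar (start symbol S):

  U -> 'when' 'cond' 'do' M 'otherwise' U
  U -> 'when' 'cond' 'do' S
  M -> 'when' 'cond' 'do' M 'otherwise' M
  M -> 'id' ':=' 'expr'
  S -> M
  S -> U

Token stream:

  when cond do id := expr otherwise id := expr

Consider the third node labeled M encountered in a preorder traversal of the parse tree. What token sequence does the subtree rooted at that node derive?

[S [M when cond do [M id := expr] otherwise [M id := expr]]]

id := expr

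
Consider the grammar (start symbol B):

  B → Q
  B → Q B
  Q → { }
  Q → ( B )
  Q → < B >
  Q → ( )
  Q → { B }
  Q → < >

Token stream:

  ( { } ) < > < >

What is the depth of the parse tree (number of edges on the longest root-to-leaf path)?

[B [Q ( [B [Q { }]] )] [B [Q < >] [B [Q < >]]]]

4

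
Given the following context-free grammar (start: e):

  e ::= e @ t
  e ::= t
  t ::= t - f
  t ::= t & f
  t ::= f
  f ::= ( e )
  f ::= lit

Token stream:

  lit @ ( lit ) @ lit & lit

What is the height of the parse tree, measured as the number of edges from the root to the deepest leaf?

7

[e [e [e [t [f lit]]] @ [t [f ( [e [t [f lit]]] )]]] @ [t [t [f lit]] & [f lit]]]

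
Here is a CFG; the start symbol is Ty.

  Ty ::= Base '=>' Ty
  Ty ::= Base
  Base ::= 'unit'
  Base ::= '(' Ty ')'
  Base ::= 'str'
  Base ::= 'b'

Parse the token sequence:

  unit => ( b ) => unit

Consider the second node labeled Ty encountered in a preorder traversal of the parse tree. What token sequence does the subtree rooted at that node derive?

[Ty [Base unit] => [Ty [Base ( [Ty [Base b]] )] => [Ty [Base unit]]]]

( b ) => unit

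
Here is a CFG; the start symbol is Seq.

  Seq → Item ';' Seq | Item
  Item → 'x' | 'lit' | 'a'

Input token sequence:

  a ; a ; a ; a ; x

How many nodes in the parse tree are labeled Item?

5

[Seq [Item a] ; [Seq [Item a] ; [Seq [Item a] ; [Seq [Item a] ; [Seq [Item x]]]]]]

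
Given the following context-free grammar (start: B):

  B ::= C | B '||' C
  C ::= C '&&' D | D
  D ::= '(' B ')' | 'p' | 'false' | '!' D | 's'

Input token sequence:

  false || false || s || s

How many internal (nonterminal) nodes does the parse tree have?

12

[B [B [B [B [C [D false]]] || [C [D false]]] || [C [D s]]] || [C [D s]]]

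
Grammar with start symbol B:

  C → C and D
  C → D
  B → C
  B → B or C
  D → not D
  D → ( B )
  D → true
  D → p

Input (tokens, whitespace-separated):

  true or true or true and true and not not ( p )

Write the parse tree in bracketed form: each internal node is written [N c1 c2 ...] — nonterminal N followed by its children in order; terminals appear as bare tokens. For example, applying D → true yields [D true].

[B [B [B [C [D true]]] or [C [D true]]] or [C [C [C [D true]] and [D true]] and [D not [D not [D ( [B [C [D p]]] )]]]]]

B
B or C
B or C or C
C or C or C
D or C or C
true or C or C
true or D or C
true or true or C
true or true or C and D
true or true or C and D and D
true or true or D and D and D
true or true or true and D and D
true or true or true and true and D
true or true or true and true and not D
true or true or true and true and not not D
true or true or true and true and not not ( B )
true or true or true and true and not not ( C )
true or true or true and true and not not ( D )
true or true or true and true and not not ( p )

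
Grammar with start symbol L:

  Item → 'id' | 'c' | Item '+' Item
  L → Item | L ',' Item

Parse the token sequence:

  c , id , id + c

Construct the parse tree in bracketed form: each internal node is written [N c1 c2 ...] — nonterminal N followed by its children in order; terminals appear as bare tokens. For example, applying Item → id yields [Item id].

[L [L [L [Item c]] , [Item id]] , [Item [Item id] + [Item c]]]

L
L , Item
L , Item , Item
Item , Item , Item
c , Item , Item
c , id , Item
c , id , Item + Item
c , id , id + Item
c , id , id + c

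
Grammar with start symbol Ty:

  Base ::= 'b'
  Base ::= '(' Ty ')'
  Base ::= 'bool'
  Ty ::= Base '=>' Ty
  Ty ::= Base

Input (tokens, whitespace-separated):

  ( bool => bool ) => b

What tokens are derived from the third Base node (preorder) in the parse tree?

bool

[Ty [Base ( [Ty [Base bool] => [Ty [Base bool]]] )] => [Ty [Base b]]]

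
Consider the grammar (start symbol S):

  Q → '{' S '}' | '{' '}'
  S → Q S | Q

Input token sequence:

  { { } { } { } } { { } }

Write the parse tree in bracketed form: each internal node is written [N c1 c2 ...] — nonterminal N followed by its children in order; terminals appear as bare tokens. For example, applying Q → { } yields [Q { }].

S
Q S
{ S } S
{ Q S } S
{ { } S } S
{ { } Q S } S
{ { } { } S } S
{ { } { } Q } S
{ { } { } { } } S
{ { } { } { } } Q
{ { } { } { } } { S }
{ { } { } { } } { Q }
{ { } { } { } } { { } }

[S [Q { [S [Q { }] [S [Q { }] [S [Q { }]]]] }] [S [Q { [S [Q { }]] }]]]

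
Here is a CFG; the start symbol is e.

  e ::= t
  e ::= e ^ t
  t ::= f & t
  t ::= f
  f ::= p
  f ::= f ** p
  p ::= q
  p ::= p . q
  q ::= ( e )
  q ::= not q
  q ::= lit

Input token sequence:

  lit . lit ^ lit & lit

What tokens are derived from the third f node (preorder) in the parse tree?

[e [e [t [f [p [p [q lit]] . [q lit]]]]] ^ [t [f [p [q lit]]] & [t [f [p [q lit]]]]]]

lit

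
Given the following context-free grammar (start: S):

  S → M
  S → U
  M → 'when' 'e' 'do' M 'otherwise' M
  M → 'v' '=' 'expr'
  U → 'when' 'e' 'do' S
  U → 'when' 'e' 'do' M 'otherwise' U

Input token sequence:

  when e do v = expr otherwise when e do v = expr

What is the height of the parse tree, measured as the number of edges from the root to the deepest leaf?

[S [U when e do [M v = expr] otherwise [U when e do [S [M v = expr]]]]]

5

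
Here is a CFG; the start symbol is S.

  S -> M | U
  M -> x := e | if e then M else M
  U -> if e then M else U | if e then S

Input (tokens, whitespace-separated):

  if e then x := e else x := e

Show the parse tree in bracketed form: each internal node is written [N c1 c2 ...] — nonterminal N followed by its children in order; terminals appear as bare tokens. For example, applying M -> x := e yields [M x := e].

S
M
if e then M else M
if e then x := e else M
if e then x := e else x := e

[S [M if e then [M x := e] else [M x := e]]]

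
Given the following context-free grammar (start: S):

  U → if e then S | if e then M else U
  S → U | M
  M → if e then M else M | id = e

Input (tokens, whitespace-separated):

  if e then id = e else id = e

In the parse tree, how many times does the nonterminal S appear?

[S [M if e then [M id = e] else [M id = e]]]

1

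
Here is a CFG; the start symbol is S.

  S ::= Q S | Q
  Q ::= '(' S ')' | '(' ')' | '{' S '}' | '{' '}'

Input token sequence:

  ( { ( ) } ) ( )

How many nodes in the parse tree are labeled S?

[S [Q ( [S [Q { [S [Q ( )]] }]] )] [S [Q ( )]]]

4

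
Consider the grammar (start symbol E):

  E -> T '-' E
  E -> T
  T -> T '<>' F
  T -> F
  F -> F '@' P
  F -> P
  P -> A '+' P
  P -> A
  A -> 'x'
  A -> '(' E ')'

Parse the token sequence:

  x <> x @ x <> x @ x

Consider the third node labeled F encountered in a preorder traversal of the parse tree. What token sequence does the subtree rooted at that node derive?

[E [T [T [T [F [P [A x]]]] <> [F [F [P [A x]]] @ [P [A x]]]] <> [F [F [P [A x]]] @ [P [A x]]]]]

x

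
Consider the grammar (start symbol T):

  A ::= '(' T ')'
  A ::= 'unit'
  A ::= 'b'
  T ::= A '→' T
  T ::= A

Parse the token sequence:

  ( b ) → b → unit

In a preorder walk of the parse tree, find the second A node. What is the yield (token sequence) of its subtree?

[T [A ( [T [A b]] )] → [T [A b] → [T [A unit]]]]

b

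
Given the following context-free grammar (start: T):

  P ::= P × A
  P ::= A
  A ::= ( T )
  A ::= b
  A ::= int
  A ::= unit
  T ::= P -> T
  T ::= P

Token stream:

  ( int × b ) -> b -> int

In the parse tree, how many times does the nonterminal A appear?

[T [P [A ( [T [P [P [A int]] × [A b]]] )]] -> [T [P [A b]] -> [T [P [A int]]]]]

5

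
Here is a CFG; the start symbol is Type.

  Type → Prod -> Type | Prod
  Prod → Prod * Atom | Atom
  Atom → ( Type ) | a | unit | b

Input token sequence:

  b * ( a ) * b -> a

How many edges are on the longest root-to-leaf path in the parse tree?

[Type [Prod [Prod [Prod [Atom b]] * [Atom ( [Type [Prod [Atom a]]] )]] * [Atom b]] -> [Type [Prod [Atom a]]]]

7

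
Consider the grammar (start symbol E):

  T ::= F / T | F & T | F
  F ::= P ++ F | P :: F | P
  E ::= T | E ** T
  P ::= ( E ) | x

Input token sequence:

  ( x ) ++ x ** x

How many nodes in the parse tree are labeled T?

[E [E [T [F [P ( [E [T [F [P x]]]] )] ++ [F [P x]]]]] ** [T [F [P x]]]]

3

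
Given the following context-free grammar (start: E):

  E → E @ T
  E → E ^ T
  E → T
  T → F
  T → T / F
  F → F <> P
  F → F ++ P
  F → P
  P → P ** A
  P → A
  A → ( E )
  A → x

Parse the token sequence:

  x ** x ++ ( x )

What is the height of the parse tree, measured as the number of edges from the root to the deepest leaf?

10

[E [T [F [F [P [P [A x]] ** [A x]]] ++ [P [A ( [E [T [F [P [A x]]]]] )]]]]]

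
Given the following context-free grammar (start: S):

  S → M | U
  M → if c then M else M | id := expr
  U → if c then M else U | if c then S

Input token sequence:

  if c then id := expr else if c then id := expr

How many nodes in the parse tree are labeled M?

2

[S [U if c then [M id := expr] else [U if c then [S [M id := expr]]]]]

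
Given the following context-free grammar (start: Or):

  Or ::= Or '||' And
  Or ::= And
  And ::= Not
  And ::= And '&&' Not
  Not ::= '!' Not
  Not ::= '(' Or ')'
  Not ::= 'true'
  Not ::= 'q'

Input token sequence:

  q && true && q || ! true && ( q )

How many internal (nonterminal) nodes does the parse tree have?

[Or [Or [And [And [And [Not q]] && [Not true]] && [Not q]]] || [And [And [Not ! [Not true]]] && [Not ( [Or [And [Not q]]] )]]]

16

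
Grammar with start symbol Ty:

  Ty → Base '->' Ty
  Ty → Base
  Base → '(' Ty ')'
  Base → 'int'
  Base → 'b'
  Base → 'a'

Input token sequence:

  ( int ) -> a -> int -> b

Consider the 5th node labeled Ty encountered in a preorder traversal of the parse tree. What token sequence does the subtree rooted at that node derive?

b

[Ty [Base ( [Ty [Base int]] )] -> [Ty [Base a] -> [Ty [Base int] -> [Ty [Base b]]]]]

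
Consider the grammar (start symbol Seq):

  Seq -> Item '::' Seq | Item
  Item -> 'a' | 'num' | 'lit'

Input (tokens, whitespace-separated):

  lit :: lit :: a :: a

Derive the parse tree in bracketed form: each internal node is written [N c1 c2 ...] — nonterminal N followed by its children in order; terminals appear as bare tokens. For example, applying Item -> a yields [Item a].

[Seq [Item lit] :: [Seq [Item lit] :: [Seq [Item a] :: [Seq [Item a]]]]]

Seq
Item :: Seq
lit :: Seq
lit :: Item :: Seq
lit :: lit :: Seq
lit :: lit :: Item :: Seq
lit :: lit :: a :: Seq
lit :: lit :: a :: Item
lit :: lit :: a :: a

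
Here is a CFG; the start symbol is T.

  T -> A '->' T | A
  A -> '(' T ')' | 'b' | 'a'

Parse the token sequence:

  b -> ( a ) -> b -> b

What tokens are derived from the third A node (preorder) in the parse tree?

[T [A b] -> [T [A ( [T [A a]] )] -> [T [A b] -> [T [A b]]]]]

a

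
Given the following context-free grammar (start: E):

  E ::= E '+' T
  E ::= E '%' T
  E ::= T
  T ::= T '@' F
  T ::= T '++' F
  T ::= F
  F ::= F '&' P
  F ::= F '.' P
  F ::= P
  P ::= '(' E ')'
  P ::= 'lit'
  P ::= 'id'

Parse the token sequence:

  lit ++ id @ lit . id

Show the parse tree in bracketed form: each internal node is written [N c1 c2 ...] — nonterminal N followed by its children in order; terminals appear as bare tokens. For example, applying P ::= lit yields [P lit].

[E [T [T [T [F [P lit]]] ++ [F [P id]]] @ [F [F [P lit]] . [P id]]]]

E
T
T @ F
T ++ F @ F
F ++ F @ F
P ++ F @ F
lit ++ F @ F
lit ++ P @ F
lit ++ id @ F
lit ++ id @ F . P
lit ++ id @ P . P
lit ++ id @ lit . P
lit ++ id @ lit . id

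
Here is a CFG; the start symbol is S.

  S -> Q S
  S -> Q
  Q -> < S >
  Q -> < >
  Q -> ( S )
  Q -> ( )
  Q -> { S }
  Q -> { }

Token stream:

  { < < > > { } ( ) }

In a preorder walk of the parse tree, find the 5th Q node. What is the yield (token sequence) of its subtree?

[S [Q { [S [Q < [S [Q < >]] >] [S [Q { }] [S [Q ( )]]]] }]]

( )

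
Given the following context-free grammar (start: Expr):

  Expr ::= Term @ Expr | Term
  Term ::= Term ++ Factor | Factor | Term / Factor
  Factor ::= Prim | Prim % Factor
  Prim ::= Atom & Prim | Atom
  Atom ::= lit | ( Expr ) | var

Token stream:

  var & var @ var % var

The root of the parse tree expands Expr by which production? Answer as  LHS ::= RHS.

Expr ::= Term @ Expr

[Expr [Term [Factor [Prim [Atom var] & [Prim [Atom var]]]]] @ [Expr [Term [Factor [Prim [Atom var]] % [Factor [Prim [Atom var]]]]]]]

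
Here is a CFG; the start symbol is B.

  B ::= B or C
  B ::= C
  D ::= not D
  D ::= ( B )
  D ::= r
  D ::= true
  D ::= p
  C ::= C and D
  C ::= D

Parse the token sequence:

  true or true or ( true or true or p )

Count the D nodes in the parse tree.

6

[B [B [B [C [D true]]] or [C [D true]]] or [C [D ( [B [B [B [C [D true]]] or [C [D true]]] or [C [D p]]] )]]]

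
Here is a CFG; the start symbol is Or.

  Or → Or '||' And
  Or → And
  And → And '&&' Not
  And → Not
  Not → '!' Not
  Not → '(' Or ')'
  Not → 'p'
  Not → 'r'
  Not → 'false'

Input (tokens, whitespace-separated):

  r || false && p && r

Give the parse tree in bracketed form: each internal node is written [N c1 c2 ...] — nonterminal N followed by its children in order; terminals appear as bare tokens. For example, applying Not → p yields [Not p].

Or
Or || And
And || And
Not || And
r || And
r || And && Not
r || And && Not && Not
r || Not && Not && Not
r || false && Not && Not
r || false && p && Not
r || false && p && r

[Or [Or [And [Not r]]] || [And [And [And [Not false]] && [Not p]] && [Not r]]]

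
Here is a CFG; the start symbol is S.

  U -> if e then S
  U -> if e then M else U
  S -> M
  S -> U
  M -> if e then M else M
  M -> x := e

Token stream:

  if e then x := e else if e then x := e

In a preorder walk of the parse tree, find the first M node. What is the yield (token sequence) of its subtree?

x := e

[S [U if e then [M x := e] else [U if e then [S [M x := e]]]]]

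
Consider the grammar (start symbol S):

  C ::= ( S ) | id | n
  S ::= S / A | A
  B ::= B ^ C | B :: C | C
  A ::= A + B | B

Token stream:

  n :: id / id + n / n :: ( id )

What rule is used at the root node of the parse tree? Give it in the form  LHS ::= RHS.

[S [S [S [A [B [B [C n]] :: [C id]]]] / [A [A [B [C id]]] + [B [C n]]]] / [A [B [B [C n]] :: [C ( [S [A [B [C id]]]] )]]]]

S ::= S / A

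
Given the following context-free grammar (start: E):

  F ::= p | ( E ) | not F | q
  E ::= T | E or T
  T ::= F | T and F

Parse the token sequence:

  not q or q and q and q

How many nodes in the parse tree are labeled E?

2

[E [E [T [F not [F q]]]] or [T [T [T [F q]] and [F q]] and [F q]]]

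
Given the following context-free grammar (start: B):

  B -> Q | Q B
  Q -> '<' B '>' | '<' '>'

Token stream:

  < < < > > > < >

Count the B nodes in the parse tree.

4

[B [Q < [B [Q < [B [Q < >]] >]] >] [B [Q < >]]]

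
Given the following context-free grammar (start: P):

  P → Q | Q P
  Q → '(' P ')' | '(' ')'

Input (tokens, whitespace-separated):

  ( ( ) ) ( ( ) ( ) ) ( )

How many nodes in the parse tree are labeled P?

6

[P [Q ( [P [Q ( )]] )] [P [Q ( [P [Q ( )] [P [Q ( )]]] )] [P [Q ( )]]]]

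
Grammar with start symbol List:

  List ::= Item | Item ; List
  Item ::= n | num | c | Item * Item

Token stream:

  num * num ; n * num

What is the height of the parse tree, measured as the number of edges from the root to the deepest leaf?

4

[List [Item [Item num] * [Item num]] ; [List [Item [Item n] * [Item num]]]]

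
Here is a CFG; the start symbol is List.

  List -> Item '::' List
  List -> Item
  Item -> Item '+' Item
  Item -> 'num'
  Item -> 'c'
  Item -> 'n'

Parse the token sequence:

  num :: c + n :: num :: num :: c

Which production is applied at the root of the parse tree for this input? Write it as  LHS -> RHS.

List -> Item '::' List

[List [Item num] :: [List [Item [Item c] + [Item n]] :: [List [Item num] :: [List [Item num] :: [List [Item c]]]]]]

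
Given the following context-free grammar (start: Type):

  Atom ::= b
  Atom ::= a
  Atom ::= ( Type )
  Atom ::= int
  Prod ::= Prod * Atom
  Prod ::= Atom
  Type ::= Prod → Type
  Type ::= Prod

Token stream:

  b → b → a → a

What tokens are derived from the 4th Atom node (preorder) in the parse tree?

[Type [Prod [Atom b]] → [Type [Prod [Atom b]] → [Type [Prod [Atom a]] → [Type [Prod [Atom a]]]]]]

a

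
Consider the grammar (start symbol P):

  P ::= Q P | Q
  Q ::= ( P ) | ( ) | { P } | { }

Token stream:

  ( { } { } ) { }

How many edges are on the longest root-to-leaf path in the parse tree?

5

[P [Q ( [P [Q { }] [P [Q { }]]] )] [P [Q { }]]]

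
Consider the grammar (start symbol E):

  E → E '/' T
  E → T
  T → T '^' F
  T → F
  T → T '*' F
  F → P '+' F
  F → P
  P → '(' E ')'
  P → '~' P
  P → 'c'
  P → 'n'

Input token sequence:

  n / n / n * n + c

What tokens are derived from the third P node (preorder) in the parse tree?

[E [E [E [T [F [P n]]]] / [T [F [P n]]]] / [T [T [F [P n]]] * [F [P n] + [F [P c]]]]]

n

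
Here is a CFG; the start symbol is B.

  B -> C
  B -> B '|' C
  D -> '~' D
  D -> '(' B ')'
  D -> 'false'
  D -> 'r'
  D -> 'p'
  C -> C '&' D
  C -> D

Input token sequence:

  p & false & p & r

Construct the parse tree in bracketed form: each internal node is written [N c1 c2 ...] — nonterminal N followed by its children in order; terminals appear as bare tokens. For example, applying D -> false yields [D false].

[B [C [C [C [C [D p]] & [D false]] & [D p]] & [D r]]]

B
C
C & D
C & D & D
C & D & D & D
D & D & D & D
p & D & D & D
p & false & D & D
p & false & p & D
p & false & p & r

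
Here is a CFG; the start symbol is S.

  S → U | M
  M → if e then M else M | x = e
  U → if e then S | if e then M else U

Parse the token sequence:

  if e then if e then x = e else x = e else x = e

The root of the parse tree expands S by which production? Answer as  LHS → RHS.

[S [M if e then [M if e then [M x = e] else [M x = e]] else [M x = e]]]

S → M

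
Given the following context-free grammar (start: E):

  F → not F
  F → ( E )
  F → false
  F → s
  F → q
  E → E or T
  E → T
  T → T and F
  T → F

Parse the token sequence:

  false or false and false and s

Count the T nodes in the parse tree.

[E [E [T [F false]]] or [T [T [T [F false]] and [F false]] and [F s]]]

4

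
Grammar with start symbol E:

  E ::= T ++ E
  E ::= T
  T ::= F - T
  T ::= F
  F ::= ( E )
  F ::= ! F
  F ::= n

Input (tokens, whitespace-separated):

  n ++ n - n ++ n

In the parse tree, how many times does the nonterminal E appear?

3

[E [T [F n]] ++ [E [T [F n] - [T [F n]]] ++ [E [T [F n]]]]]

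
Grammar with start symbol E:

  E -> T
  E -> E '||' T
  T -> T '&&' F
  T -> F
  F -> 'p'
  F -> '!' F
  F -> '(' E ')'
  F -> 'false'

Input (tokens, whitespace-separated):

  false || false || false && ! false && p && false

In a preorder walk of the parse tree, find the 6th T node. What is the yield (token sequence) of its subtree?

false

[E [E [E [T [F false]]] || [T [F false]]] || [T [T [T [T [F false]] && [F ! [F false]]] && [F p]] && [F false]]]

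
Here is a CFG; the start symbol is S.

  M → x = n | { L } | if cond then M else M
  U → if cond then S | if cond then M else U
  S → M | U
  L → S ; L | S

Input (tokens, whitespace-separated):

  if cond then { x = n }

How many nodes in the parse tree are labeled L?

1

[S [U if cond then [S [M { [L [S [M x = n]]] }]]]]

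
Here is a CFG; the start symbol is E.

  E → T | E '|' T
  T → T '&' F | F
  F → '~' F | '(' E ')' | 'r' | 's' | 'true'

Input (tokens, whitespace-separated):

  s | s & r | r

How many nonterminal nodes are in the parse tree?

11

[E [E [E [T [F s]]] | [T [T [F s]] & [F r]]] | [T [F r]]]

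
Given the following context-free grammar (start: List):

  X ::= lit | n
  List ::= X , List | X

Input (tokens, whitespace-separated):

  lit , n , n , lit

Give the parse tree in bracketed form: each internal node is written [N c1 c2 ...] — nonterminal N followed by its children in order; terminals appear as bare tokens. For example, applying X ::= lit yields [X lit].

List
X , List
lit , List
lit , X , List
lit , n , List
lit , n , X , List
lit , n , n , List
lit , n , n , X
lit , n , n , lit

[List [X lit] , [List [X n] , [List [X n] , [List [X lit]]]]]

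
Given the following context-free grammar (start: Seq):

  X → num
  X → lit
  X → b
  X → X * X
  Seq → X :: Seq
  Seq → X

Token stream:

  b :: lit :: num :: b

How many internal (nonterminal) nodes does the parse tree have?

8

[Seq [X b] :: [Seq [X lit] :: [Seq [X num] :: [Seq [X b]]]]]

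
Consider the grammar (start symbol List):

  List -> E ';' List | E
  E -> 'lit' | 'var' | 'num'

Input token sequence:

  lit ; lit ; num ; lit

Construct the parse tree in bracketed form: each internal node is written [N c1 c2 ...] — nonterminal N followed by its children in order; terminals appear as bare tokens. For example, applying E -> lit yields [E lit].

[List [E lit] ; [List [E lit] ; [List [E num] ; [List [E lit]]]]]

List
E ; List
lit ; List
lit ; E ; List
lit ; lit ; List
lit ; lit ; E ; List
lit ; lit ; num ; List
lit ; lit ; num ; E
lit ; lit ; num ; lit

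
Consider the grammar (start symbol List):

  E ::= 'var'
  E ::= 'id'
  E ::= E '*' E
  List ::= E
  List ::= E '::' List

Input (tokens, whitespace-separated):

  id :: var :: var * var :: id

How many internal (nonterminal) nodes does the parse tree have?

10

[List [E id] :: [List [E var] :: [List [E [E var] * [E var]] :: [List [E id]]]]]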